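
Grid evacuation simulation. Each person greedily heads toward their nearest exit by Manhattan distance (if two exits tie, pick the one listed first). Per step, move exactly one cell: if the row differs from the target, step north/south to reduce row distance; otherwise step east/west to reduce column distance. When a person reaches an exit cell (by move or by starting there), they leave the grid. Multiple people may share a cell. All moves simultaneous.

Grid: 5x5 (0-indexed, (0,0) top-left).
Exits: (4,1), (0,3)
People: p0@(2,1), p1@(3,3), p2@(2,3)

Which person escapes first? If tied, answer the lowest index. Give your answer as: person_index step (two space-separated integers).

Step 1: p0:(2,1)->(3,1) | p1:(3,3)->(4,3) | p2:(2,3)->(1,3)
Step 2: p0:(3,1)->(4,1)->EXIT | p1:(4,3)->(4,2) | p2:(1,3)->(0,3)->EXIT
Step 3: p0:escaped | p1:(4,2)->(4,1)->EXIT | p2:escaped
Exit steps: [2, 3, 2]
First to escape: p0 at step 2

Answer: 0 2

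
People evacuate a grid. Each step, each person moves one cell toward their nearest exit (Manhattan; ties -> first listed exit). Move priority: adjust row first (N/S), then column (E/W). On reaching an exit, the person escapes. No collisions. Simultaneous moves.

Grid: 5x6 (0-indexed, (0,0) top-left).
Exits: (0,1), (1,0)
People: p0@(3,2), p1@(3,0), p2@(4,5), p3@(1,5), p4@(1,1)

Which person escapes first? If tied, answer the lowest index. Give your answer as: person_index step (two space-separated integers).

Answer: 4 1

Derivation:
Step 1: p0:(3,2)->(2,2) | p1:(3,0)->(2,0) | p2:(4,5)->(3,5) | p3:(1,5)->(0,5) | p4:(1,1)->(0,1)->EXIT
Step 2: p0:(2,2)->(1,2) | p1:(2,0)->(1,0)->EXIT | p2:(3,5)->(2,5) | p3:(0,5)->(0,4) | p4:escaped
Step 3: p0:(1,2)->(0,2) | p1:escaped | p2:(2,5)->(1,5) | p3:(0,4)->(0,3) | p4:escaped
Step 4: p0:(0,2)->(0,1)->EXIT | p1:escaped | p2:(1,5)->(0,5) | p3:(0,3)->(0,2) | p4:escaped
Step 5: p0:escaped | p1:escaped | p2:(0,5)->(0,4) | p3:(0,2)->(0,1)->EXIT | p4:escaped
Step 6: p0:escaped | p1:escaped | p2:(0,4)->(0,3) | p3:escaped | p4:escaped
Step 7: p0:escaped | p1:escaped | p2:(0,3)->(0,2) | p3:escaped | p4:escaped
Step 8: p0:escaped | p1:escaped | p2:(0,2)->(0,1)->EXIT | p3:escaped | p4:escaped
Exit steps: [4, 2, 8, 5, 1]
First to escape: p4 at step 1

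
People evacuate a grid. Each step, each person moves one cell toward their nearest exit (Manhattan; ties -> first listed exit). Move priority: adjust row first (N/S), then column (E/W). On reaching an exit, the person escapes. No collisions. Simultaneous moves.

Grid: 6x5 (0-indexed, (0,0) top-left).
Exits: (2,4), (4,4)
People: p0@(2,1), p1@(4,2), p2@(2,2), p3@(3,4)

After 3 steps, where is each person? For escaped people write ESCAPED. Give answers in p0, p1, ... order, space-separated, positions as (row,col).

Step 1: p0:(2,1)->(2,2) | p1:(4,2)->(4,3) | p2:(2,2)->(2,3) | p3:(3,4)->(2,4)->EXIT
Step 2: p0:(2,2)->(2,3) | p1:(4,3)->(4,4)->EXIT | p2:(2,3)->(2,4)->EXIT | p3:escaped
Step 3: p0:(2,3)->(2,4)->EXIT | p1:escaped | p2:escaped | p3:escaped

ESCAPED ESCAPED ESCAPED ESCAPED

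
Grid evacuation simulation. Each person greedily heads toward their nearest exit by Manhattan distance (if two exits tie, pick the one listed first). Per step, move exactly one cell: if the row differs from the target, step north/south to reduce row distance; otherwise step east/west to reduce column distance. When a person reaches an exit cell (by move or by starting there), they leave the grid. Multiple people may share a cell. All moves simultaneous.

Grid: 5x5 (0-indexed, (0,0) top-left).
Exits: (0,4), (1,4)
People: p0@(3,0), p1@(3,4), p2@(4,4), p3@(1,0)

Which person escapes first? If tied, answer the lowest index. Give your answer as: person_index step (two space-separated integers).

Step 1: p0:(3,0)->(2,0) | p1:(3,4)->(2,4) | p2:(4,4)->(3,4) | p3:(1,0)->(1,1)
Step 2: p0:(2,0)->(1,0) | p1:(2,4)->(1,4)->EXIT | p2:(3,4)->(2,4) | p3:(1,1)->(1,2)
Step 3: p0:(1,0)->(1,1) | p1:escaped | p2:(2,4)->(1,4)->EXIT | p3:(1,2)->(1,3)
Step 4: p0:(1,1)->(1,2) | p1:escaped | p2:escaped | p3:(1,3)->(1,4)->EXIT
Step 5: p0:(1,2)->(1,3) | p1:escaped | p2:escaped | p3:escaped
Step 6: p0:(1,3)->(1,4)->EXIT | p1:escaped | p2:escaped | p3:escaped
Exit steps: [6, 2, 3, 4]
First to escape: p1 at step 2

Answer: 1 2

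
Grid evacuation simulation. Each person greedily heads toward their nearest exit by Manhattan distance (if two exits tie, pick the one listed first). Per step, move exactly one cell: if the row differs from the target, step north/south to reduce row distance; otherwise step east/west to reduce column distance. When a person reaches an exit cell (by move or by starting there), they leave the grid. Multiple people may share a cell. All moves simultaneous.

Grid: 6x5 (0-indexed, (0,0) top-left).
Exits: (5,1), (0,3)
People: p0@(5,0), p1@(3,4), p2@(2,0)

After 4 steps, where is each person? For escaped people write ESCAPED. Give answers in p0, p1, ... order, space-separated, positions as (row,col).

Step 1: p0:(5,0)->(5,1)->EXIT | p1:(3,4)->(2,4) | p2:(2,0)->(3,0)
Step 2: p0:escaped | p1:(2,4)->(1,4) | p2:(3,0)->(4,0)
Step 3: p0:escaped | p1:(1,4)->(0,4) | p2:(4,0)->(5,0)
Step 4: p0:escaped | p1:(0,4)->(0,3)->EXIT | p2:(5,0)->(5,1)->EXIT

ESCAPED ESCAPED ESCAPED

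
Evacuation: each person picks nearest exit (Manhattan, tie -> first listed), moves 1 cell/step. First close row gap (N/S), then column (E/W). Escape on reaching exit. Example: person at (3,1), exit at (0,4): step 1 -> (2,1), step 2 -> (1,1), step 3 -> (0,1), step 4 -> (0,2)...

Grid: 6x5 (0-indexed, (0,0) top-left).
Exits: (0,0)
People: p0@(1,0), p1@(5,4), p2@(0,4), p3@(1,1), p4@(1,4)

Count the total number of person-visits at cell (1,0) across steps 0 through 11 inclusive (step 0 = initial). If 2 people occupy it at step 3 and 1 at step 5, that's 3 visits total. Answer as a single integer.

Step 0: p0@(1,0) p1@(5,4) p2@(0,4) p3@(1,1) p4@(1,4) -> at (1,0): 1 [p0], cum=1
Step 1: p0@ESC p1@(4,4) p2@(0,3) p3@(0,1) p4@(0,4) -> at (1,0): 0 [-], cum=1
Step 2: p0@ESC p1@(3,4) p2@(0,2) p3@ESC p4@(0,3) -> at (1,0): 0 [-], cum=1
Step 3: p0@ESC p1@(2,4) p2@(0,1) p3@ESC p4@(0,2) -> at (1,0): 0 [-], cum=1
Step 4: p0@ESC p1@(1,4) p2@ESC p3@ESC p4@(0,1) -> at (1,0): 0 [-], cum=1
Step 5: p0@ESC p1@(0,4) p2@ESC p3@ESC p4@ESC -> at (1,0): 0 [-], cum=1
Step 6: p0@ESC p1@(0,3) p2@ESC p3@ESC p4@ESC -> at (1,0): 0 [-], cum=1
Step 7: p0@ESC p1@(0,2) p2@ESC p3@ESC p4@ESC -> at (1,0): 0 [-], cum=1
Step 8: p0@ESC p1@(0,1) p2@ESC p3@ESC p4@ESC -> at (1,0): 0 [-], cum=1
Step 9: p0@ESC p1@ESC p2@ESC p3@ESC p4@ESC -> at (1,0): 0 [-], cum=1
Total visits = 1

Answer: 1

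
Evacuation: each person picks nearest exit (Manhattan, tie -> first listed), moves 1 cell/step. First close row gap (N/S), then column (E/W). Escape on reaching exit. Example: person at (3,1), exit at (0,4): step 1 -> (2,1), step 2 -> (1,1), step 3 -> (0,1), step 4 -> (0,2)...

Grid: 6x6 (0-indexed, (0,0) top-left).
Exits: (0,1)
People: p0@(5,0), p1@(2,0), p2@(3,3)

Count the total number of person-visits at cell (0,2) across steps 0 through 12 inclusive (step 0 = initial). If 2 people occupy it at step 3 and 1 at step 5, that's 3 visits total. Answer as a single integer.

Step 0: p0@(5,0) p1@(2,0) p2@(3,3) -> at (0,2): 0 [-], cum=0
Step 1: p0@(4,0) p1@(1,0) p2@(2,3) -> at (0,2): 0 [-], cum=0
Step 2: p0@(3,0) p1@(0,0) p2@(1,3) -> at (0,2): 0 [-], cum=0
Step 3: p0@(2,0) p1@ESC p2@(0,3) -> at (0,2): 0 [-], cum=0
Step 4: p0@(1,0) p1@ESC p2@(0,2) -> at (0,2): 1 [p2], cum=1
Step 5: p0@(0,0) p1@ESC p2@ESC -> at (0,2): 0 [-], cum=1
Step 6: p0@ESC p1@ESC p2@ESC -> at (0,2): 0 [-], cum=1
Total visits = 1

Answer: 1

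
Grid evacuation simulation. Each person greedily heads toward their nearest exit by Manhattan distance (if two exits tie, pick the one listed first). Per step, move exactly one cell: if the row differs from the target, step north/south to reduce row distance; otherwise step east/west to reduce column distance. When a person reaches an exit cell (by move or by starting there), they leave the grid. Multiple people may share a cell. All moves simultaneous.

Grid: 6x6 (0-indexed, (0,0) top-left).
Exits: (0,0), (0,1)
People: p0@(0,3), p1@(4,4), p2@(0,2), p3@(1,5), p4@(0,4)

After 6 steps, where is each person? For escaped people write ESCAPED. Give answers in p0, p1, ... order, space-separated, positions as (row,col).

Step 1: p0:(0,3)->(0,2) | p1:(4,4)->(3,4) | p2:(0,2)->(0,1)->EXIT | p3:(1,5)->(0,5) | p4:(0,4)->(0,3)
Step 2: p0:(0,2)->(0,1)->EXIT | p1:(3,4)->(2,4) | p2:escaped | p3:(0,5)->(0,4) | p4:(0,3)->(0,2)
Step 3: p0:escaped | p1:(2,4)->(1,4) | p2:escaped | p3:(0,4)->(0,3) | p4:(0,2)->(0,1)->EXIT
Step 4: p0:escaped | p1:(1,4)->(0,4) | p2:escaped | p3:(0,3)->(0,2) | p4:escaped
Step 5: p0:escaped | p1:(0,4)->(0,3) | p2:escaped | p3:(0,2)->(0,1)->EXIT | p4:escaped
Step 6: p0:escaped | p1:(0,3)->(0,2) | p2:escaped | p3:escaped | p4:escaped

ESCAPED (0,2) ESCAPED ESCAPED ESCAPED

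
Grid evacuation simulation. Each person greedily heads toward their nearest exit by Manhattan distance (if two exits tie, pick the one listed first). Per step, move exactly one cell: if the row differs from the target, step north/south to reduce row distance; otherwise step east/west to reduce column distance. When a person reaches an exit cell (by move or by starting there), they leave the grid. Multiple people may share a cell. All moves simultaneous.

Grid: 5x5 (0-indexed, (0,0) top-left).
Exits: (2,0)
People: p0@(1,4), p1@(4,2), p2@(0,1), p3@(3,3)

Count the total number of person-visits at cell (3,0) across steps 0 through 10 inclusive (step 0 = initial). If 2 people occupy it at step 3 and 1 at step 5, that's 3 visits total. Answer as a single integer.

Answer: 0

Derivation:
Step 0: p0@(1,4) p1@(4,2) p2@(0,1) p3@(3,3) -> at (3,0): 0 [-], cum=0
Step 1: p0@(2,4) p1@(3,2) p2@(1,1) p3@(2,3) -> at (3,0): 0 [-], cum=0
Step 2: p0@(2,3) p1@(2,2) p2@(2,1) p3@(2,2) -> at (3,0): 0 [-], cum=0
Step 3: p0@(2,2) p1@(2,1) p2@ESC p3@(2,1) -> at (3,0): 0 [-], cum=0
Step 4: p0@(2,1) p1@ESC p2@ESC p3@ESC -> at (3,0): 0 [-], cum=0
Step 5: p0@ESC p1@ESC p2@ESC p3@ESC -> at (3,0): 0 [-], cum=0
Total visits = 0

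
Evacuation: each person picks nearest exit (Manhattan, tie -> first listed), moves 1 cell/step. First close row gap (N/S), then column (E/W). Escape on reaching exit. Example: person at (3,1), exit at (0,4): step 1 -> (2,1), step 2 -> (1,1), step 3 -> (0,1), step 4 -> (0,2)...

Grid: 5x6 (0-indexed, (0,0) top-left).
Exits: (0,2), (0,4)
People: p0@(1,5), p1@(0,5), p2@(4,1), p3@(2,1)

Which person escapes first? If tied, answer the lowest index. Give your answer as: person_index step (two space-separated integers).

Answer: 1 1

Derivation:
Step 1: p0:(1,5)->(0,5) | p1:(0,5)->(0,4)->EXIT | p2:(4,1)->(3,1) | p3:(2,1)->(1,1)
Step 2: p0:(0,5)->(0,4)->EXIT | p1:escaped | p2:(3,1)->(2,1) | p3:(1,1)->(0,1)
Step 3: p0:escaped | p1:escaped | p2:(2,1)->(1,1) | p3:(0,1)->(0,2)->EXIT
Step 4: p0:escaped | p1:escaped | p2:(1,1)->(0,1) | p3:escaped
Step 5: p0:escaped | p1:escaped | p2:(0,1)->(0,2)->EXIT | p3:escaped
Exit steps: [2, 1, 5, 3]
First to escape: p1 at step 1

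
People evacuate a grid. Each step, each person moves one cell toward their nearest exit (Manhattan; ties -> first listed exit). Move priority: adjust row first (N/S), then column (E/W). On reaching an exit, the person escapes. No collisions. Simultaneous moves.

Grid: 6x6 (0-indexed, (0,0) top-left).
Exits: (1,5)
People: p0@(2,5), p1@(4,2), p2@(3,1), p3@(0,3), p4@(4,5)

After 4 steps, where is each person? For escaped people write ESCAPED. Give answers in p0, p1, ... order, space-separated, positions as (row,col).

Step 1: p0:(2,5)->(1,5)->EXIT | p1:(4,2)->(3,2) | p2:(3,1)->(2,1) | p3:(0,3)->(1,3) | p4:(4,5)->(3,5)
Step 2: p0:escaped | p1:(3,2)->(2,2) | p2:(2,1)->(1,1) | p3:(1,3)->(1,4) | p4:(3,5)->(2,5)
Step 3: p0:escaped | p1:(2,2)->(1,2) | p2:(1,1)->(1,2) | p3:(1,4)->(1,5)->EXIT | p4:(2,5)->(1,5)->EXIT
Step 4: p0:escaped | p1:(1,2)->(1,3) | p2:(1,2)->(1,3) | p3:escaped | p4:escaped

ESCAPED (1,3) (1,3) ESCAPED ESCAPED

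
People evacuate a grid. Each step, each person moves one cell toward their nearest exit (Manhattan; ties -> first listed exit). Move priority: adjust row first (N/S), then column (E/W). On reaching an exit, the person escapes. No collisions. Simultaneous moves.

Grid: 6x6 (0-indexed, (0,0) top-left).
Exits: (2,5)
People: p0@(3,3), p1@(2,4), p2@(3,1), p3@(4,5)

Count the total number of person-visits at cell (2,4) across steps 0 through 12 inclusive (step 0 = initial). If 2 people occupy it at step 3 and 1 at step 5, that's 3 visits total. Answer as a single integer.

Step 0: p0@(3,3) p1@(2,4) p2@(3,1) p3@(4,5) -> at (2,4): 1 [p1], cum=1
Step 1: p0@(2,3) p1@ESC p2@(2,1) p3@(3,5) -> at (2,4): 0 [-], cum=1
Step 2: p0@(2,4) p1@ESC p2@(2,2) p3@ESC -> at (2,4): 1 [p0], cum=2
Step 3: p0@ESC p1@ESC p2@(2,3) p3@ESC -> at (2,4): 0 [-], cum=2
Step 4: p0@ESC p1@ESC p2@(2,4) p3@ESC -> at (2,4): 1 [p2], cum=3
Step 5: p0@ESC p1@ESC p2@ESC p3@ESC -> at (2,4): 0 [-], cum=3
Total visits = 3

Answer: 3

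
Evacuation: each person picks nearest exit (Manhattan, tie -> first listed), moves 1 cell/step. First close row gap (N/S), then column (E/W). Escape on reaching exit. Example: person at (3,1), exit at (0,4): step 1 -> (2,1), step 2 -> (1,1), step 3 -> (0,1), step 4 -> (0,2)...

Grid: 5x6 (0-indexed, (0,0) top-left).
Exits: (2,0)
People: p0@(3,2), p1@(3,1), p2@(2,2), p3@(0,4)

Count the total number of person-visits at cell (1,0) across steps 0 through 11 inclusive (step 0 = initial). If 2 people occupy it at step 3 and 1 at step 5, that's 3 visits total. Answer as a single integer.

Answer: 0

Derivation:
Step 0: p0@(3,2) p1@(3,1) p2@(2,2) p3@(0,4) -> at (1,0): 0 [-], cum=0
Step 1: p0@(2,2) p1@(2,1) p2@(2,1) p3@(1,4) -> at (1,0): 0 [-], cum=0
Step 2: p0@(2,1) p1@ESC p2@ESC p3@(2,4) -> at (1,0): 0 [-], cum=0
Step 3: p0@ESC p1@ESC p2@ESC p3@(2,3) -> at (1,0): 0 [-], cum=0
Step 4: p0@ESC p1@ESC p2@ESC p3@(2,2) -> at (1,0): 0 [-], cum=0
Step 5: p0@ESC p1@ESC p2@ESC p3@(2,1) -> at (1,0): 0 [-], cum=0
Step 6: p0@ESC p1@ESC p2@ESC p3@ESC -> at (1,0): 0 [-], cum=0
Total visits = 0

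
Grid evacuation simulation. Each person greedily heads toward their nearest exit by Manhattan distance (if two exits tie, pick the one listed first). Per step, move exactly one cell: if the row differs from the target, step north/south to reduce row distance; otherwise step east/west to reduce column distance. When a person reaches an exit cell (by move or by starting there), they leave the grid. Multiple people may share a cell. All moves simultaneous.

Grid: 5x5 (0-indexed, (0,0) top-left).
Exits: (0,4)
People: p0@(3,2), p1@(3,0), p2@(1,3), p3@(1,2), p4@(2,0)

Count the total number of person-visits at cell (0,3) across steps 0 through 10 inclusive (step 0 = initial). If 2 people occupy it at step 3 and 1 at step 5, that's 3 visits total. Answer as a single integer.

Step 0: p0@(3,2) p1@(3,0) p2@(1,3) p3@(1,2) p4@(2,0) -> at (0,3): 0 [-], cum=0
Step 1: p0@(2,2) p1@(2,0) p2@(0,3) p3@(0,2) p4@(1,0) -> at (0,3): 1 [p2], cum=1
Step 2: p0@(1,2) p1@(1,0) p2@ESC p3@(0,3) p4@(0,0) -> at (0,3): 1 [p3], cum=2
Step 3: p0@(0,2) p1@(0,0) p2@ESC p3@ESC p4@(0,1) -> at (0,3): 0 [-], cum=2
Step 4: p0@(0,3) p1@(0,1) p2@ESC p3@ESC p4@(0,2) -> at (0,3): 1 [p0], cum=3
Step 5: p0@ESC p1@(0,2) p2@ESC p3@ESC p4@(0,3) -> at (0,3): 1 [p4], cum=4
Step 6: p0@ESC p1@(0,3) p2@ESC p3@ESC p4@ESC -> at (0,3): 1 [p1], cum=5
Step 7: p0@ESC p1@ESC p2@ESC p3@ESC p4@ESC -> at (0,3): 0 [-], cum=5
Total visits = 5

Answer: 5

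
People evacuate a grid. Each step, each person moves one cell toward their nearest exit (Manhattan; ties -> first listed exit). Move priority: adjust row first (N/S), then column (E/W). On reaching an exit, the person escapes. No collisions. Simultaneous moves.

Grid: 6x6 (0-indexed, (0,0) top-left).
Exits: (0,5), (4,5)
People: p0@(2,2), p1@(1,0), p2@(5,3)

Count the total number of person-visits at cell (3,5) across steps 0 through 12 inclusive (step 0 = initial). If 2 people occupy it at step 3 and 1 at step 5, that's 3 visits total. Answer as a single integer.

Answer: 0

Derivation:
Step 0: p0@(2,2) p1@(1,0) p2@(5,3) -> at (3,5): 0 [-], cum=0
Step 1: p0@(1,2) p1@(0,0) p2@(4,3) -> at (3,5): 0 [-], cum=0
Step 2: p0@(0,2) p1@(0,1) p2@(4,4) -> at (3,5): 0 [-], cum=0
Step 3: p0@(0,3) p1@(0,2) p2@ESC -> at (3,5): 0 [-], cum=0
Step 4: p0@(0,4) p1@(0,3) p2@ESC -> at (3,5): 0 [-], cum=0
Step 5: p0@ESC p1@(0,4) p2@ESC -> at (3,5): 0 [-], cum=0
Step 6: p0@ESC p1@ESC p2@ESC -> at (3,5): 0 [-], cum=0
Total visits = 0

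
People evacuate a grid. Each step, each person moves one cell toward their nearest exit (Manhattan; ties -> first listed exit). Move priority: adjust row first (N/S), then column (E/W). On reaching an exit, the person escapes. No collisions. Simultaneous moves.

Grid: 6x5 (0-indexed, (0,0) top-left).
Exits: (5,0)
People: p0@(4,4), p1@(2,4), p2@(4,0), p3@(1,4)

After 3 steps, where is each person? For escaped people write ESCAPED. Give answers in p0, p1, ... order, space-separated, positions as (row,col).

Step 1: p0:(4,4)->(5,4) | p1:(2,4)->(3,4) | p2:(4,0)->(5,0)->EXIT | p3:(1,4)->(2,4)
Step 2: p0:(5,4)->(5,3) | p1:(3,4)->(4,4) | p2:escaped | p3:(2,4)->(3,4)
Step 3: p0:(5,3)->(5,2) | p1:(4,4)->(5,4) | p2:escaped | p3:(3,4)->(4,4)

(5,2) (5,4) ESCAPED (4,4)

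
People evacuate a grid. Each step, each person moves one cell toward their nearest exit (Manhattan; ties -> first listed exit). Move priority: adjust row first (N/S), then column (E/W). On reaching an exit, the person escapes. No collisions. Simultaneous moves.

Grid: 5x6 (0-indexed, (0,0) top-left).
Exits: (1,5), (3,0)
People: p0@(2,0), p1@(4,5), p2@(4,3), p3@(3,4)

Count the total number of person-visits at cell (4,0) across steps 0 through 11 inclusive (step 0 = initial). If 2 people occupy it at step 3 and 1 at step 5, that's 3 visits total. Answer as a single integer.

Answer: 0

Derivation:
Step 0: p0@(2,0) p1@(4,5) p2@(4,3) p3@(3,4) -> at (4,0): 0 [-], cum=0
Step 1: p0@ESC p1@(3,5) p2@(3,3) p3@(2,4) -> at (4,0): 0 [-], cum=0
Step 2: p0@ESC p1@(2,5) p2@(3,2) p3@(1,4) -> at (4,0): 0 [-], cum=0
Step 3: p0@ESC p1@ESC p2@(3,1) p3@ESC -> at (4,0): 0 [-], cum=0
Step 4: p0@ESC p1@ESC p2@ESC p3@ESC -> at (4,0): 0 [-], cum=0
Total visits = 0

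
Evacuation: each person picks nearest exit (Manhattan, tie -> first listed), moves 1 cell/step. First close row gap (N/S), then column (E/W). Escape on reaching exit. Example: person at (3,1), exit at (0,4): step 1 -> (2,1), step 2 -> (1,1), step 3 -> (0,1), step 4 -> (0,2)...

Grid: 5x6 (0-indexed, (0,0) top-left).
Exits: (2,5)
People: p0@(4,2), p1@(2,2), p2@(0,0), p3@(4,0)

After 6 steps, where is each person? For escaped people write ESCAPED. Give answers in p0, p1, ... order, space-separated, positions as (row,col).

Step 1: p0:(4,2)->(3,2) | p1:(2,2)->(2,3) | p2:(0,0)->(1,0) | p3:(4,0)->(3,0)
Step 2: p0:(3,2)->(2,2) | p1:(2,3)->(2,4) | p2:(1,0)->(2,0) | p3:(3,0)->(2,0)
Step 3: p0:(2,2)->(2,3) | p1:(2,4)->(2,5)->EXIT | p2:(2,0)->(2,1) | p3:(2,0)->(2,1)
Step 4: p0:(2,3)->(2,4) | p1:escaped | p2:(2,1)->(2,2) | p3:(2,1)->(2,2)
Step 5: p0:(2,4)->(2,5)->EXIT | p1:escaped | p2:(2,2)->(2,3) | p3:(2,2)->(2,3)
Step 6: p0:escaped | p1:escaped | p2:(2,3)->(2,4) | p3:(2,3)->(2,4)

ESCAPED ESCAPED (2,4) (2,4)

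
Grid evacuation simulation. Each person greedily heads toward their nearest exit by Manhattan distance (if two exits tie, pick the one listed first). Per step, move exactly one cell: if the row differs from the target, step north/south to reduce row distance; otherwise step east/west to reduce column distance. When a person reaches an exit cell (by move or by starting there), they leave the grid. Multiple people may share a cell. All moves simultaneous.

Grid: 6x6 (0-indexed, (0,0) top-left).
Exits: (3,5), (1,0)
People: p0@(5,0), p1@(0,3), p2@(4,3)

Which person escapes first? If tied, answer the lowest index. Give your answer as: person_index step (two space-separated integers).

Step 1: p0:(5,0)->(4,0) | p1:(0,3)->(1,3) | p2:(4,3)->(3,3)
Step 2: p0:(4,0)->(3,0) | p1:(1,3)->(1,2) | p2:(3,3)->(3,4)
Step 3: p0:(3,0)->(2,0) | p1:(1,2)->(1,1) | p2:(3,4)->(3,5)->EXIT
Step 4: p0:(2,0)->(1,0)->EXIT | p1:(1,1)->(1,0)->EXIT | p2:escaped
Exit steps: [4, 4, 3]
First to escape: p2 at step 3

Answer: 2 3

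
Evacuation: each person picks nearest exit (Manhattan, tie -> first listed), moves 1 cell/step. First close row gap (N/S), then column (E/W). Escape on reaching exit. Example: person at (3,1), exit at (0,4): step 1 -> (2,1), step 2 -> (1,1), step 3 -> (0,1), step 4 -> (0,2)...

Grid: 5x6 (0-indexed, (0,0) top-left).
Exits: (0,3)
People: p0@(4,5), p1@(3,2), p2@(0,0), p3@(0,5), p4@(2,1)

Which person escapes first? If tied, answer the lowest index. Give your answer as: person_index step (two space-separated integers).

Answer: 3 2

Derivation:
Step 1: p0:(4,5)->(3,5) | p1:(3,2)->(2,2) | p2:(0,0)->(0,1) | p3:(0,5)->(0,4) | p4:(2,1)->(1,1)
Step 2: p0:(3,5)->(2,5) | p1:(2,2)->(1,2) | p2:(0,1)->(0,2) | p3:(0,4)->(0,3)->EXIT | p4:(1,1)->(0,1)
Step 3: p0:(2,5)->(1,5) | p1:(1,2)->(0,2) | p2:(0,2)->(0,3)->EXIT | p3:escaped | p4:(0,1)->(0,2)
Step 4: p0:(1,5)->(0,5) | p1:(0,2)->(0,3)->EXIT | p2:escaped | p3:escaped | p4:(0,2)->(0,3)->EXIT
Step 5: p0:(0,5)->(0,4) | p1:escaped | p2:escaped | p3:escaped | p4:escaped
Step 6: p0:(0,4)->(0,3)->EXIT | p1:escaped | p2:escaped | p3:escaped | p4:escaped
Exit steps: [6, 4, 3, 2, 4]
First to escape: p3 at step 2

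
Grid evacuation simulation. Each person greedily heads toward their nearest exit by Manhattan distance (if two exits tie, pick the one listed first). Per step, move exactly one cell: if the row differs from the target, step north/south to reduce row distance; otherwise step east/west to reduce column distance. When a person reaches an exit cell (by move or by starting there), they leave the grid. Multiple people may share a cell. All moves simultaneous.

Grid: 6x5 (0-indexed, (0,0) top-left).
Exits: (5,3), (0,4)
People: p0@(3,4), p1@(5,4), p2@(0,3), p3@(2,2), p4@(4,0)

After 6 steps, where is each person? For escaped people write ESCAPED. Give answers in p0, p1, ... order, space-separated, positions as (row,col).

Step 1: p0:(3,4)->(4,4) | p1:(5,4)->(5,3)->EXIT | p2:(0,3)->(0,4)->EXIT | p3:(2,2)->(3,2) | p4:(4,0)->(5,0)
Step 2: p0:(4,4)->(5,4) | p1:escaped | p2:escaped | p3:(3,2)->(4,2) | p4:(5,0)->(5,1)
Step 3: p0:(5,4)->(5,3)->EXIT | p1:escaped | p2:escaped | p3:(4,2)->(5,2) | p4:(5,1)->(5,2)
Step 4: p0:escaped | p1:escaped | p2:escaped | p3:(5,2)->(5,3)->EXIT | p4:(5,2)->(5,3)->EXIT

ESCAPED ESCAPED ESCAPED ESCAPED ESCAPED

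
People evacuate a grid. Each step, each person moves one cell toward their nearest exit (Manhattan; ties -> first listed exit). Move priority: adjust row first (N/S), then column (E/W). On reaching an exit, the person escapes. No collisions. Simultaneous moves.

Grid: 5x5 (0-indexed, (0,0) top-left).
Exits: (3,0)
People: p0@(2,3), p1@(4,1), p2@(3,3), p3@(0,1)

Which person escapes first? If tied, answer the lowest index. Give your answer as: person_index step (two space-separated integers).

Answer: 1 2

Derivation:
Step 1: p0:(2,3)->(3,3) | p1:(4,1)->(3,1) | p2:(3,3)->(3,2) | p3:(0,1)->(1,1)
Step 2: p0:(3,3)->(3,2) | p1:(3,1)->(3,0)->EXIT | p2:(3,2)->(3,1) | p3:(1,1)->(2,1)
Step 3: p0:(3,2)->(3,1) | p1:escaped | p2:(3,1)->(3,0)->EXIT | p3:(2,1)->(3,1)
Step 4: p0:(3,1)->(3,0)->EXIT | p1:escaped | p2:escaped | p3:(3,1)->(3,0)->EXIT
Exit steps: [4, 2, 3, 4]
First to escape: p1 at step 2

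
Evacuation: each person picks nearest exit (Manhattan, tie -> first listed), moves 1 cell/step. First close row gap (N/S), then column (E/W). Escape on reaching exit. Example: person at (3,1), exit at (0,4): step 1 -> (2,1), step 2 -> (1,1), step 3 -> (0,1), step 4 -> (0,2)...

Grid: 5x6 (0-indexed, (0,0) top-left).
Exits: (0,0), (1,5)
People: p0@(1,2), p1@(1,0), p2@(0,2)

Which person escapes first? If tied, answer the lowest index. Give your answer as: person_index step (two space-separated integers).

Answer: 1 1

Derivation:
Step 1: p0:(1,2)->(0,2) | p1:(1,0)->(0,0)->EXIT | p2:(0,2)->(0,1)
Step 2: p0:(0,2)->(0,1) | p1:escaped | p2:(0,1)->(0,0)->EXIT
Step 3: p0:(0,1)->(0,0)->EXIT | p1:escaped | p2:escaped
Exit steps: [3, 1, 2]
First to escape: p1 at step 1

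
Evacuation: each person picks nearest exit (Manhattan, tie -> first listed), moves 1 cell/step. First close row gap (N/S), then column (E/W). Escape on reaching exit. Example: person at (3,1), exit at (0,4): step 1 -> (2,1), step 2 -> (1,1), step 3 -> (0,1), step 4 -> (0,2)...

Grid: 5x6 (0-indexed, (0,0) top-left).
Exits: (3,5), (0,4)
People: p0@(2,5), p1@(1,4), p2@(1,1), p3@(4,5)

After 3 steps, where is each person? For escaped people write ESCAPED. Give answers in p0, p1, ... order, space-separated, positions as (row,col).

Step 1: p0:(2,5)->(3,5)->EXIT | p1:(1,4)->(0,4)->EXIT | p2:(1,1)->(0,1) | p3:(4,5)->(3,5)->EXIT
Step 2: p0:escaped | p1:escaped | p2:(0,1)->(0,2) | p3:escaped
Step 3: p0:escaped | p1:escaped | p2:(0,2)->(0,3) | p3:escaped

ESCAPED ESCAPED (0,3) ESCAPED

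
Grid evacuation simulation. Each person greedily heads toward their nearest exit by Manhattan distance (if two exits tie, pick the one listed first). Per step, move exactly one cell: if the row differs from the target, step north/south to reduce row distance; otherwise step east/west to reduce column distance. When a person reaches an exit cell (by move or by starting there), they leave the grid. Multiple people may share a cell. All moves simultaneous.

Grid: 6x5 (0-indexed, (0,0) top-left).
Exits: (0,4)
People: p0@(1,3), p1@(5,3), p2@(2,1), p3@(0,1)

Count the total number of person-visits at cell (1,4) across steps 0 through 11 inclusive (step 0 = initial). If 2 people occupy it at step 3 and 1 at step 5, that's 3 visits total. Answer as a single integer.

Step 0: p0@(1,3) p1@(5,3) p2@(2,1) p3@(0,1) -> at (1,4): 0 [-], cum=0
Step 1: p0@(0,3) p1@(4,3) p2@(1,1) p3@(0,2) -> at (1,4): 0 [-], cum=0
Step 2: p0@ESC p1@(3,3) p2@(0,1) p3@(0,3) -> at (1,4): 0 [-], cum=0
Step 3: p0@ESC p1@(2,3) p2@(0,2) p3@ESC -> at (1,4): 0 [-], cum=0
Step 4: p0@ESC p1@(1,3) p2@(0,3) p3@ESC -> at (1,4): 0 [-], cum=0
Step 5: p0@ESC p1@(0,3) p2@ESC p3@ESC -> at (1,4): 0 [-], cum=0
Step 6: p0@ESC p1@ESC p2@ESC p3@ESC -> at (1,4): 0 [-], cum=0
Total visits = 0

Answer: 0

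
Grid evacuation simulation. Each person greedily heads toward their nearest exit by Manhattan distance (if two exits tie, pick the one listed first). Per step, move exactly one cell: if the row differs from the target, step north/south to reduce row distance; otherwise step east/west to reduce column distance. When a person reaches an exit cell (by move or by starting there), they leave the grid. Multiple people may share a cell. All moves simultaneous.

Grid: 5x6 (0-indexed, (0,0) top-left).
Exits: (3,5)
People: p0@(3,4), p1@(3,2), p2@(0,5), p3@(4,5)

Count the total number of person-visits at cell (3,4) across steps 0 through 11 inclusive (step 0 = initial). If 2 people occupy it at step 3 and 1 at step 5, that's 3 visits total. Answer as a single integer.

Answer: 2

Derivation:
Step 0: p0@(3,4) p1@(3,2) p2@(0,5) p3@(4,5) -> at (3,4): 1 [p0], cum=1
Step 1: p0@ESC p1@(3,3) p2@(1,5) p3@ESC -> at (3,4): 0 [-], cum=1
Step 2: p0@ESC p1@(3,4) p2@(2,5) p3@ESC -> at (3,4): 1 [p1], cum=2
Step 3: p0@ESC p1@ESC p2@ESC p3@ESC -> at (3,4): 0 [-], cum=2
Total visits = 2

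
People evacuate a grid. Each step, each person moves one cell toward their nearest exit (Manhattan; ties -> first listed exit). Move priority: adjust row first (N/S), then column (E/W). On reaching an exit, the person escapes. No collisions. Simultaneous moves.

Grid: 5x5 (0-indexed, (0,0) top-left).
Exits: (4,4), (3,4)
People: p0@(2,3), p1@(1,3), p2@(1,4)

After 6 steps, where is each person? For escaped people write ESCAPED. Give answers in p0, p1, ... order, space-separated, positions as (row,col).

Step 1: p0:(2,3)->(3,3) | p1:(1,3)->(2,3) | p2:(1,4)->(2,4)
Step 2: p0:(3,3)->(3,4)->EXIT | p1:(2,3)->(3,3) | p2:(2,4)->(3,4)->EXIT
Step 3: p0:escaped | p1:(3,3)->(3,4)->EXIT | p2:escaped

ESCAPED ESCAPED ESCAPED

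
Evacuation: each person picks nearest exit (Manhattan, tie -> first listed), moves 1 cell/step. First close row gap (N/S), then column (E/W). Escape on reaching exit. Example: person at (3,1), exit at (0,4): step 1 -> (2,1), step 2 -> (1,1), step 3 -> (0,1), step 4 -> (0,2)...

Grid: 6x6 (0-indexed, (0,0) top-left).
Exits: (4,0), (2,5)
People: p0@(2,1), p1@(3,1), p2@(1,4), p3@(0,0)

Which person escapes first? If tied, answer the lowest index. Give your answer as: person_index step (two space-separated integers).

Step 1: p0:(2,1)->(3,1) | p1:(3,1)->(4,1) | p2:(1,4)->(2,4) | p3:(0,0)->(1,0)
Step 2: p0:(3,1)->(4,1) | p1:(4,1)->(4,0)->EXIT | p2:(2,4)->(2,5)->EXIT | p3:(1,0)->(2,0)
Step 3: p0:(4,1)->(4,0)->EXIT | p1:escaped | p2:escaped | p3:(2,0)->(3,0)
Step 4: p0:escaped | p1:escaped | p2:escaped | p3:(3,0)->(4,0)->EXIT
Exit steps: [3, 2, 2, 4]
First to escape: p1 at step 2

Answer: 1 2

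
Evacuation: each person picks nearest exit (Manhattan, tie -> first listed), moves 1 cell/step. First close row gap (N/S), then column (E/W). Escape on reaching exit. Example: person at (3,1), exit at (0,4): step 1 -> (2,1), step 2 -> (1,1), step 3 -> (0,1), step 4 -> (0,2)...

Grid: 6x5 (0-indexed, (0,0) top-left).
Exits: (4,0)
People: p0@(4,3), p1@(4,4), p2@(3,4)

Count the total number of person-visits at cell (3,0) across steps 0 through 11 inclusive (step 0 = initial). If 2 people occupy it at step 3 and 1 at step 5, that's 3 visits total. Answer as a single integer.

Step 0: p0@(4,3) p1@(4,4) p2@(3,4) -> at (3,0): 0 [-], cum=0
Step 1: p0@(4,2) p1@(4,3) p2@(4,4) -> at (3,0): 0 [-], cum=0
Step 2: p0@(4,1) p1@(4,2) p2@(4,3) -> at (3,0): 0 [-], cum=0
Step 3: p0@ESC p1@(4,1) p2@(4,2) -> at (3,0): 0 [-], cum=0
Step 4: p0@ESC p1@ESC p2@(4,1) -> at (3,0): 0 [-], cum=0
Step 5: p0@ESC p1@ESC p2@ESC -> at (3,0): 0 [-], cum=0
Total visits = 0

Answer: 0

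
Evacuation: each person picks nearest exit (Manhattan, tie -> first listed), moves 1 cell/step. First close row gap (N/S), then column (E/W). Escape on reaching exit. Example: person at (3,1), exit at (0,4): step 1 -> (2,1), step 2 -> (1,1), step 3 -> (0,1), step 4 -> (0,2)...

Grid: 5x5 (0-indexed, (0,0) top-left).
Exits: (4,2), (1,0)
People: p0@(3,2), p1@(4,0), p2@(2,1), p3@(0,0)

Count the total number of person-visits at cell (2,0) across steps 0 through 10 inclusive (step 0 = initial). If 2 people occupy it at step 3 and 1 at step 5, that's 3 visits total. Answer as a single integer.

Answer: 0

Derivation:
Step 0: p0@(3,2) p1@(4,0) p2@(2,1) p3@(0,0) -> at (2,0): 0 [-], cum=0
Step 1: p0@ESC p1@(4,1) p2@(1,1) p3@ESC -> at (2,0): 0 [-], cum=0
Step 2: p0@ESC p1@ESC p2@ESC p3@ESC -> at (2,0): 0 [-], cum=0
Total visits = 0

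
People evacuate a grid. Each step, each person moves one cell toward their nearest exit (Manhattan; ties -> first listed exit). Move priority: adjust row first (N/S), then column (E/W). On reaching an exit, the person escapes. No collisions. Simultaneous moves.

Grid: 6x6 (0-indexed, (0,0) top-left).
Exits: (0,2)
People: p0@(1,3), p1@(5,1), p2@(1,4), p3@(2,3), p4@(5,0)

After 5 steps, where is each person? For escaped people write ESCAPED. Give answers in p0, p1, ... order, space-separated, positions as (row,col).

Step 1: p0:(1,3)->(0,3) | p1:(5,1)->(4,1) | p2:(1,4)->(0,4) | p3:(2,3)->(1,3) | p4:(5,0)->(4,0)
Step 2: p0:(0,3)->(0,2)->EXIT | p1:(4,1)->(3,1) | p2:(0,4)->(0,3) | p3:(1,3)->(0,3) | p4:(4,0)->(3,0)
Step 3: p0:escaped | p1:(3,1)->(2,1) | p2:(0,3)->(0,2)->EXIT | p3:(0,3)->(0,2)->EXIT | p4:(3,0)->(2,0)
Step 4: p0:escaped | p1:(2,1)->(1,1) | p2:escaped | p3:escaped | p4:(2,0)->(1,0)
Step 5: p0:escaped | p1:(1,1)->(0,1) | p2:escaped | p3:escaped | p4:(1,0)->(0,0)

ESCAPED (0,1) ESCAPED ESCAPED (0,0)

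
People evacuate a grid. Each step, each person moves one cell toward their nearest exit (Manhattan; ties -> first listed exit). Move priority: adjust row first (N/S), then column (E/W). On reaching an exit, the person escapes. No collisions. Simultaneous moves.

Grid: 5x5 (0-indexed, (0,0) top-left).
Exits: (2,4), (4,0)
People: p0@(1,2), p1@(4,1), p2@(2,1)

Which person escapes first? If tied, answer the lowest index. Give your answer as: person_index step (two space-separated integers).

Step 1: p0:(1,2)->(2,2) | p1:(4,1)->(4,0)->EXIT | p2:(2,1)->(2,2)
Step 2: p0:(2,2)->(2,3) | p1:escaped | p2:(2,2)->(2,3)
Step 3: p0:(2,3)->(2,4)->EXIT | p1:escaped | p2:(2,3)->(2,4)->EXIT
Exit steps: [3, 1, 3]
First to escape: p1 at step 1

Answer: 1 1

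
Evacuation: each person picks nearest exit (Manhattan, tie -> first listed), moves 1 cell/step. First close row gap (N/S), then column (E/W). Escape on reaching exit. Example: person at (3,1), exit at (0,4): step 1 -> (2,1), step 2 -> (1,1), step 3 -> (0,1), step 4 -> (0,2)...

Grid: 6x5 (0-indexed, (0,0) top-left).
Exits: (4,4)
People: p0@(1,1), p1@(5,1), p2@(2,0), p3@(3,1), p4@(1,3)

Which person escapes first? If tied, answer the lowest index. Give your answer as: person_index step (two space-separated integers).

Step 1: p0:(1,1)->(2,1) | p1:(5,1)->(4,1) | p2:(2,0)->(3,0) | p3:(3,1)->(4,1) | p4:(1,3)->(2,3)
Step 2: p0:(2,1)->(3,1) | p1:(4,1)->(4,2) | p2:(3,0)->(4,0) | p3:(4,1)->(4,2) | p4:(2,3)->(3,3)
Step 3: p0:(3,1)->(4,1) | p1:(4,2)->(4,3) | p2:(4,0)->(4,1) | p3:(4,2)->(4,3) | p4:(3,3)->(4,3)
Step 4: p0:(4,1)->(4,2) | p1:(4,3)->(4,4)->EXIT | p2:(4,1)->(4,2) | p3:(4,3)->(4,4)->EXIT | p4:(4,3)->(4,4)->EXIT
Step 5: p0:(4,2)->(4,3) | p1:escaped | p2:(4,2)->(4,3) | p3:escaped | p4:escaped
Step 6: p0:(4,3)->(4,4)->EXIT | p1:escaped | p2:(4,3)->(4,4)->EXIT | p3:escaped | p4:escaped
Exit steps: [6, 4, 6, 4, 4]
First to escape: p1 at step 4

Answer: 1 4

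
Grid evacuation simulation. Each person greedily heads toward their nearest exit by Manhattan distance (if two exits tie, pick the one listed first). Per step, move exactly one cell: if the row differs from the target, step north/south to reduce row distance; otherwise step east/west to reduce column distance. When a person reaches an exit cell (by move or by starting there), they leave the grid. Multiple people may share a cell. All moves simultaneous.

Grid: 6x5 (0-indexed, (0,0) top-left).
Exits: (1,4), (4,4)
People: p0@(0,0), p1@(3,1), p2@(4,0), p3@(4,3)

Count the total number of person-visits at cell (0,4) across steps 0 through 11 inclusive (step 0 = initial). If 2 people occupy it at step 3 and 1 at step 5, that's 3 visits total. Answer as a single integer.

Step 0: p0@(0,0) p1@(3,1) p2@(4,0) p3@(4,3) -> at (0,4): 0 [-], cum=0
Step 1: p0@(1,0) p1@(4,1) p2@(4,1) p3@ESC -> at (0,4): 0 [-], cum=0
Step 2: p0@(1,1) p1@(4,2) p2@(4,2) p3@ESC -> at (0,4): 0 [-], cum=0
Step 3: p0@(1,2) p1@(4,3) p2@(4,3) p3@ESC -> at (0,4): 0 [-], cum=0
Step 4: p0@(1,3) p1@ESC p2@ESC p3@ESC -> at (0,4): 0 [-], cum=0
Step 5: p0@ESC p1@ESC p2@ESC p3@ESC -> at (0,4): 0 [-], cum=0
Total visits = 0

Answer: 0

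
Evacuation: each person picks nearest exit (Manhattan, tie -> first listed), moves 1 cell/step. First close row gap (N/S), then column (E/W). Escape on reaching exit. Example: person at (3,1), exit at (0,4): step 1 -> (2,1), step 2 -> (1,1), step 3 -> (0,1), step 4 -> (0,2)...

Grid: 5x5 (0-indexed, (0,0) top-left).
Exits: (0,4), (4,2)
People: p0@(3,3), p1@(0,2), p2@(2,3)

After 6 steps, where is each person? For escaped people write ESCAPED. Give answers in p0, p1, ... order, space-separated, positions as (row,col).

Step 1: p0:(3,3)->(4,3) | p1:(0,2)->(0,3) | p2:(2,3)->(1,3)
Step 2: p0:(4,3)->(4,2)->EXIT | p1:(0,3)->(0,4)->EXIT | p2:(1,3)->(0,3)
Step 3: p0:escaped | p1:escaped | p2:(0,3)->(0,4)->EXIT

ESCAPED ESCAPED ESCAPED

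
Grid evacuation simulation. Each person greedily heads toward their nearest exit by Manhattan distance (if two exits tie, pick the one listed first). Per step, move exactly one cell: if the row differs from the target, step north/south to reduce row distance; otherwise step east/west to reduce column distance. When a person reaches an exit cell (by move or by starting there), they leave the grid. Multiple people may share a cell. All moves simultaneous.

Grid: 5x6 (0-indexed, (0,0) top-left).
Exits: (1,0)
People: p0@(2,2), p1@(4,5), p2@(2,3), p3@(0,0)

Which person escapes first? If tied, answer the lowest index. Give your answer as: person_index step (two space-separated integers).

Step 1: p0:(2,2)->(1,2) | p1:(4,5)->(3,5) | p2:(2,3)->(1,3) | p3:(0,0)->(1,0)->EXIT
Step 2: p0:(1,2)->(1,1) | p1:(3,5)->(2,5) | p2:(1,3)->(1,2) | p3:escaped
Step 3: p0:(1,1)->(1,0)->EXIT | p1:(2,5)->(1,5) | p2:(1,2)->(1,1) | p3:escaped
Step 4: p0:escaped | p1:(1,5)->(1,4) | p2:(1,1)->(1,0)->EXIT | p3:escaped
Step 5: p0:escaped | p1:(1,4)->(1,3) | p2:escaped | p3:escaped
Step 6: p0:escaped | p1:(1,3)->(1,2) | p2:escaped | p3:escaped
Step 7: p0:escaped | p1:(1,2)->(1,1) | p2:escaped | p3:escaped
Step 8: p0:escaped | p1:(1,1)->(1,0)->EXIT | p2:escaped | p3:escaped
Exit steps: [3, 8, 4, 1]
First to escape: p3 at step 1

Answer: 3 1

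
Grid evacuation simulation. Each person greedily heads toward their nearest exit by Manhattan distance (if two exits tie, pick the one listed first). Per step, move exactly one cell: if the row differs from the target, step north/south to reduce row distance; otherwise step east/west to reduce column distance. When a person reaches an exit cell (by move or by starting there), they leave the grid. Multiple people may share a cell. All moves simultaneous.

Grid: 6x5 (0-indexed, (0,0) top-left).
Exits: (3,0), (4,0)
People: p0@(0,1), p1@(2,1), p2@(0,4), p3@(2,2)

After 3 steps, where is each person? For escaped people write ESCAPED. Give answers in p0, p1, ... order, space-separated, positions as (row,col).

Step 1: p0:(0,1)->(1,1) | p1:(2,1)->(3,1) | p2:(0,4)->(1,4) | p3:(2,2)->(3,2)
Step 2: p0:(1,1)->(2,1) | p1:(3,1)->(3,0)->EXIT | p2:(1,4)->(2,4) | p3:(3,2)->(3,1)
Step 3: p0:(2,1)->(3,1) | p1:escaped | p2:(2,4)->(3,4) | p3:(3,1)->(3,0)->EXIT

(3,1) ESCAPED (3,4) ESCAPED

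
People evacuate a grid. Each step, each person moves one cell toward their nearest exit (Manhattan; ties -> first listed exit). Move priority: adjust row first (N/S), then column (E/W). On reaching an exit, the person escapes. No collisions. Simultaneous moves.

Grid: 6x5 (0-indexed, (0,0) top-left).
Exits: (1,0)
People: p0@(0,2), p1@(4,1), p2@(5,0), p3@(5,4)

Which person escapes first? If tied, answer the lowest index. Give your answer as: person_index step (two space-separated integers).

Step 1: p0:(0,2)->(1,2) | p1:(4,1)->(3,1) | p2:(5,0)->(4,0) | p3:(5,4)->(4,4)
Step 2: p0:(1,2)->(1,1) | p1:(3,1)->(2,1) | p2:(4,0)->(3,0) | p3:(4,4)->(3,4)
Step 3: p0:(1,1)->(1,0)->EXIT | p1:(2,1)->(1,1) | p2:(3,0)->(2,0) | p3:(3,4)->(2,4)
Step 4: p0:escaped | p1:(1,1)->(1,0)->EXIT | p2:(2,0)->(1,0)->EXIT | p3:(2,4)->(1,4)
Step 5: p0:escaped | p1:escaped | p2:escaped | p3:(1,4)->(1,3)
Step 6: p0:escaped | p1:escaped | p2:escaped | p3:(1,3)->(1,2)
Step 7: p0:escaped | p1:escaped | p2:escaped | p3:(1,2)->(1,1)
Step 8: p0:escaped | p1:escaped | p2:escaped | p3:(1,1)->(1,0)->EXIT
Exit steps: [3, 4, 4, 8]
First to escape: p0 at step 3

Answer: 0 3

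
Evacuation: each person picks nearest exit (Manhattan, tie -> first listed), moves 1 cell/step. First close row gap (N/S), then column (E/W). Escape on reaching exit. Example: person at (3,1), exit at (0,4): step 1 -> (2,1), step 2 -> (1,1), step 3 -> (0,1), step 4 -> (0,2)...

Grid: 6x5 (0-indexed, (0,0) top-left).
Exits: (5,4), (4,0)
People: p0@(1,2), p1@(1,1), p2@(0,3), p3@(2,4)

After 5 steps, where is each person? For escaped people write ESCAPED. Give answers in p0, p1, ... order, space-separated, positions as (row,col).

Step 1: p0:(1,2)->(2,2) | p1:(1,1)->(2,1) | p2:(0,3)->(1,3) | p3:(2,4)->(3,4)
Step 2: p0:(2,2)->(3,2) | p1:(2,1)->(3,1) | p2:(1,3)->(2,3) | p3:(3,4)->(4,4)
Step 3: p0:(3,2)->(4,2) | p1:(3,1)->(4,1) | p2:(2,3)->(3,3) | p3:(4,4)->(5,4)->EXIT
Step 4: p0:(4,2)->(4,1) | p1:(4,1)->(4,0)->EXIT | p2:(3,3)->(4,3) | p3:escaped
Step 5: p0:(4,1)->(4,0)->EXIT | p1:escaped | p2:(4,3)->(5,3) | p3:escaped

ESCAPED ESCAPED (5,3) ESCAPED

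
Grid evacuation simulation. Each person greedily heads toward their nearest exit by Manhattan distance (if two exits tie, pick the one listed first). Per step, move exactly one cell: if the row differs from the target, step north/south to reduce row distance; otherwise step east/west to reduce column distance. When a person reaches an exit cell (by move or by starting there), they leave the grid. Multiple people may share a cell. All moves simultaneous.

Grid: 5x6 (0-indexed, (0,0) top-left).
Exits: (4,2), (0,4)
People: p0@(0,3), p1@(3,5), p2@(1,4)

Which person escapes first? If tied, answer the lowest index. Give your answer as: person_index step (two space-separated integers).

Answer: 0 1

Derivation:
Step 1: p0:(0,3)->(0,4)->EXIT | p1:(3,5)->(4,5) | p2:(1,4)->(0,4)->EXIT
Step 2: p0:escaped | p1:(4,5)->(4,4) | p2:escaped
Step 3: p0:escaped | p1:(4,4)->(4,3) | p2:escaped
Step 4: p0:escaped | p1:(4,3)->(4,2)->EXIT | p2:escaped
Exit steps: [1, 4, 1]
First to escape: p0 at step 1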